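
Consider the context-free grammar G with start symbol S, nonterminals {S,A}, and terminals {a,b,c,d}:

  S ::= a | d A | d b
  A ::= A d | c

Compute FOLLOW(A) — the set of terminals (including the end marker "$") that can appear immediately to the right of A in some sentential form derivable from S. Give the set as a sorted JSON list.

FIRST sets, iterate to fixpoint:
round 1:
  A via A→c: +{c}
  S via S→a: +{a}
  S via S→d A: +{d}
  FIRST(S)={a,d}  FIRST(A)={c}
round 2: (no change)
  FIRST(S)={a,d}  FIRST(A)={c}

FOLLOW iteration:
FOLLOW(S) := {$}
pass 1:
  A→A d: FOLLOW(A) ⊇ FIRST(d) = {d}; new: +{d}
  S→d A: FOLLOW(A) ⊇ FOLLOW(S) ⊇ {$}; new: +{$}
  S: {$}  A: {$,d}
pass 2: done
  S: {$}  A: {$,d}

FOLLOW(A) = ["$", "d"]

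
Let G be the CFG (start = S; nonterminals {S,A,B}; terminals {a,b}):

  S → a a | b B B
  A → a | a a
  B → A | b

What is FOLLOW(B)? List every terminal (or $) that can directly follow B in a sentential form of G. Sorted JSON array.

FIRST sets, iterate to fixpoint:
pass 1:
  A via A→a: +{a}
  B via B→A: +{a}
  B via B→b: +{b}
  S via S→a a: +{a}
  S via S→b B B: +{b}
  FIRST[S]={a,b}  FIRST[A]={a}  FIRST[B]={a,b}
pass 2: (stable)
  FIRST[S]={a,b}  FIRST[A]={a}  FIRST[B]={a,b}

Compute FOLLOW by fixpoint:
FOLLOW(S) := {$}
round 1:
  S→b B B: FOLLOW(B) ⊇ FIRST(B) = {a,b}; new: +{a,b}
  S→b B B: FOLLOW(B) ⊇ FOLLOW(S) ⊇ {$}; new: +{$}
  S: {$}  A: {}  B: {$,a,b}
round 2:
  B→A: FOLLOW(A) ⊇ FOLLOW(B) ⊇ {$,a,b}; new: +{$,a,b}
  S: {$}  A: {$,a,b}  B: {$,a,b}
round 3: — fixpoint
  S: {$}  A: {$,a,b}  B: {$,a,b}

FOLLOW(B) = ["$", "a", "b"]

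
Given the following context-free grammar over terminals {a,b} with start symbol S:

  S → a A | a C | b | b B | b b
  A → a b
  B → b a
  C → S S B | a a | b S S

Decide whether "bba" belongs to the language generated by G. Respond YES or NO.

CNF form of G:
  S -> T0 A | T0 C | T1 B | T1 T1 | b
  A -> T0 T1
  B -> T1 T0
  C -> S X2 | T0 T0 | T1 X3
  T0 -> a
  T1 -> b
  X2 -> S B
  X3 -> S S

CYK fill:
  T[0,0] 'b' = {S,T1}  orig:{S}
  T[1,1] 'b' = {S,T1}  orig:{S}
  T[2,2] 'a' = {T0}  orig:{}
  T[0,1] 'bb' = {S,X3}  orig:{S}
  T[1,2] 'ba' = {B}
  T[0,2] 'bba' = {S,X2}  orig:{S}

S ∈ T[0,2] ⇒ YES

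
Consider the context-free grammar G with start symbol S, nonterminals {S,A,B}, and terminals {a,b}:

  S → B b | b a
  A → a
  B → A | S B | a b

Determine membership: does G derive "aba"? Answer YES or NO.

CNF form of G:
  S -> B T1 | T1 T0
  A -> a
  B -> S B | T0 T1 | a
  T0 -> a
  T1 -> b

CYK fill:
  [0..0]={A,B,T0}  "a"  orig:{A,B}
  [1..1]={T1}  "b"  orig:{}
  [2..2]={A,B,T0}  "a"  orig:{A,B}
  [0..1]={B,S}  "ab"
  [1..2]={S}  "ba"
  [0..2]={B}  "aba"

S ∉ T[0,2] ⇒ NO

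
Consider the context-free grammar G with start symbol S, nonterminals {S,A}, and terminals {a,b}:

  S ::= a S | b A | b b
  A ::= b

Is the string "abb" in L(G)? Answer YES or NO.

Convert to CNF:
  S -> T0 S | T1 A | T1 T1
  A -> b
  T0 -> a
  T1 -> b

CYK fill:
  cell(0,0) a: {T0}  orig:{}
  cell(1,1) b: {A,T1}  orig:{A}
  cell(2,2) b: {A,T1}  orig:{A}
  cell(0,1) ab: ∅
  cell(1,2) bb: {S}
  cell(0,2) abb: {S}

S ∈ T[0,2] ⇒ YES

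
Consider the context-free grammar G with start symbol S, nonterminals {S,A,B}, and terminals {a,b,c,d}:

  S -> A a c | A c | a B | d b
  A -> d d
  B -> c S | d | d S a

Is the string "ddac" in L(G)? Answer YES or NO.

Convert to CNF:
  S -> A T1 | A X5 | T0 T3 | T2 B
  A -> T0 T0
  B -> T0 X4 | T1 S | d
  T0 -> d
  T1 -> c
  T2 -> a
  T3 -> b
  X4 -> S T2
  X5 -> T2 T1

CYK fill:
  [0..0]={B,T0}  "d"  orig:{B}
  [1..1]={B,T0}  "d"  orig:{B}
  [2..2]={T2}  "a"  orig:{}
  [3..3]={T1}  "c"  orig:{}
  [0..1]={A}  "dd"
  [1..2]=∅  "da"
  [2..3]={X5}  "ac"  orig:{}
  [0..2]=∅  "dda"
  [1..3]=∅  "dac"
  [0..3]={S}  "ddac"

S ∈ T[0,3] ⇒ YES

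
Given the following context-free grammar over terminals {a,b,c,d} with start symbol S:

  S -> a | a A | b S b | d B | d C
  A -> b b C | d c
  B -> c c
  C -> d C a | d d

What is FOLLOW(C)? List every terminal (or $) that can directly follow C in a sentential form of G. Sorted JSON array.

FIRST sets, iterate to fixpoint:
[1]
  A via A→b b C: +{b}
  A via A→d c: +{d}
  B via B→c c: +{c}
  C via C→d C a: +{d}
  S via S→a: +{a}
  S via S→b S b: +{b}
  S via S→d B: +{d}
  S: {a,b,d}  A: {b,d}  B: {c}  C: {d}
[2] done
  S: {a,b,d}  A: {b,d}  B: {c}  C: {d}

FOLLOW sets:
initialize: $ ∈ FOLLOW(S)
round 1:
  C→d C a: FOLLOW(C) ⊇ FIRST(a) = {a}; new: +{a}
  S→a A: FOLLOW(A) ⊇ FOLLOW(S) ⊇ {$}; new: +{$}
  S→b S b: FOLLOW(S) ⊇ FIRST(b) = {b}; new: +{b}
  S→d B: FOLLOW(B) ⊇ FOLLOW(S) ⊇ {$,b}; new: +{$,b}
  S→d C: FOLLOW(C) ⊇ FOLLOW(S) ⊇ {$,b}; new: +{$,b}
  FOLLOW[S]={$,b}  FOLLOW[A]={$}  FOLLOW[B]={$,b}  FOLLOW[C]={$,a,b}
round 2:
  S→a A: FOLLOW(A) ⊇ FOLLOW(S) ⊇ {$,b}; new: +{b}
  FOLLOW[S]={$,b}  FOLLOW[A]={$,b}  FOLLOW[B]={$,b}  FOLLOW[C]={$,a,b}
round 3: (stable)
  FOLLOW[S]={$,b}  FOLLOW[A]={$,b}  FOLLOW[B]={$,b}  FOLLOW[C]={$,a,b}

FOLLOW(C) = ["$", "a", "b"]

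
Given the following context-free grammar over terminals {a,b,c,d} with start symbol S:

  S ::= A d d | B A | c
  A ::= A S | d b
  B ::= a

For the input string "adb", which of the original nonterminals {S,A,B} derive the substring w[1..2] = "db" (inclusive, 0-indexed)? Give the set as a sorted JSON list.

Convert to CNF:
  S -> A X2 | B A | c
  A -> A S | T0 T1
  B -> a
  T0 -> d
  T1 -> b
  X2 -> T0 T0

CYK fill, restricted to cells inside w[1..2]:
  [1..1]={T0}  "d"  orig:{}
  [2..2]={T1}  "b"  orig:{}
  [1..2]={A}  "db"

Original NTs in T[1,2] deriving "db": ["A"]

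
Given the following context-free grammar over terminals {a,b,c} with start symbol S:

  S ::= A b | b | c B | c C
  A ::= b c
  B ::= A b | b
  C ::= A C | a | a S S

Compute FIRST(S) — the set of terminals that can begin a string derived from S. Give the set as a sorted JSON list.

FIRST iteration:
iter 1:
  A via A→b c: +{b}
  B via B→A b: +{b}
  C via C→A C: +{b}
  C via C→a: +{a}
  S via S→A b: +{b}
  S via S→c B: +{c}
  FIRST(S)={b,c}  FIRST(A)={b}  FIRST(B)={b}  FIRST(C)={a,b}
iter 2: (no change)
  FIRST(S)={b,c}  FIRST(A)={b}  FIRST(B)={b}  FIRST(C)={a,b}

FIRST(S) = ["b", "c"]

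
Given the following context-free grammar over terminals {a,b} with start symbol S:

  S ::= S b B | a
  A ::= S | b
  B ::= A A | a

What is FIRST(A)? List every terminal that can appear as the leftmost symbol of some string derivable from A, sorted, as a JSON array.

Compute FIRST by fixpoint:
pass 1:
  A via A→b: +{b}
  B via B→A A: +{b}
  B via B→a: +{a}
  S via S→a: +{a}
  FIRST[S]={a}  FIRST[A]={b}  FIRST[B]={a,b}
pass 2:
  A via A→S: +{a}
  FIRST[S]={a}  FIRST[A]={a,b}  FIRST[B]={a,b}
pass 3: (no change)
  FIRST[S]={a}  FIRST[A]={a,b}  FIRST[B]={a,b}

FIRST(A) = ["a", "b"]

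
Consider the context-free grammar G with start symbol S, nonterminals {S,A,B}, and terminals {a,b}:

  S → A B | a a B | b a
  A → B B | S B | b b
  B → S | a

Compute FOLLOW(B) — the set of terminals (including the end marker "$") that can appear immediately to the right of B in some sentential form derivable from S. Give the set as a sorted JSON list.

FIRST iteration:
pass 1:
  A via A→b b: +{b}
  B via B→a: +{a}
  S via S→A B: +{b}
  S via S→a a B: +{a}
  FIRST[S]={a,b}  FIRST[A]={b}  FIRST[B]={a}
pass 2:
  A via A→B B: +{a}
  B via B→S: +{b}
  FIRST[S]={a,b}  FIRST[A]={a,b}  FIRST[B]={a,b}
pass 3: (stable)
  FIRST[S]={a,b}  FIRST[A]={a,b}  FIRST[B]={a,b}

Compute FOLLOW by fixpoint:
initialize: $ ∈ FOLLOW(S)
round 1:
  A→B B: FOLLOW(B) ⊇ FIRST(B) = {a,b}; new: +{a,b}
  A→S B: FOLLOW(S) ⊇ FIRST(B) = {a,b}; new: +{a,b}
  S→A B: FOLLOW(A) ⊇ FIRST(B) = {a,b}; new: +{a,b}
  S→A B: FOLLOW(B) ⊇ FOLLOW(S) ⊇ {$,a,b}; new: +{$}
  S: {$,a,b}  A: {a,b}  B: {$,a,b}
round 2: (stable)
  S: {$,a,b}  A: {a,b}  B: {$,a,b}

FOLLOW(B) = ["$", "a", "b"]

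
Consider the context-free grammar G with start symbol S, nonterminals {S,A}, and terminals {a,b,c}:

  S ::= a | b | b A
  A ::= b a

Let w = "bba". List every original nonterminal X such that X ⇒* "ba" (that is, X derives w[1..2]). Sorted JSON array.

Convert to CNF:
  S -> T0 A | a | b
  A -> T0 T1
  T0 -> b
  T1 -> a

CYK fill (cells [i..j] with 1 ≤ i ≤ j ≤ 2 only):
  cell(1,1) b: {S,T0}  orig:{S}
  cell(2,2) a: {S,T1}  orig:{S}
  cell(1,2) ba: {A}

Original NTs in T[1,2] deriving "ba": ["A"]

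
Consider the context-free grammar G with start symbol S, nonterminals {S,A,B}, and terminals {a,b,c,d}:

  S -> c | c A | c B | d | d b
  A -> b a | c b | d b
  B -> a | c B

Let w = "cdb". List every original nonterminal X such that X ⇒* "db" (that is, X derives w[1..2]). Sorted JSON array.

CNF form of G:
  S -> T2 A | T2 B | T3 T0 | c | d
  A -> T0 T1 | T2 T0 | T3 T0
  B -> T2 B | a
  T0 -> b
  T1 -> a
  T2 -> c
  T3 -> d

CYK fill, restricted to cells inside w[1..2]:
  [1..1]={S,T3}  "d"  orig:{S}
  [2..2]={T0}  "b"  orig:{}
  [1..2]={A,S}  "db"

Original NTs in T[1,2] deriving "db": ["A", "S"]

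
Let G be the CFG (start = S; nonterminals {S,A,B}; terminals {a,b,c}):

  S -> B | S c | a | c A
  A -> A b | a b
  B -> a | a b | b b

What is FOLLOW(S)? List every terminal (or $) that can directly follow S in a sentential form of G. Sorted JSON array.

FIRST iteration:
round 1:
  A via A→a b: +{a}
  B via B→a: +{a}
  B via B→b b: +{b}
  S via S→B: +{a,b}
  S via S→c A: +{c}
  FIRST(S)={a,b,c}  FIRST(A)={a}  FIRST(B)={a,b}
round 2: done
  FIRST(S)={a,b,c}  FIRST(A)={a}  FIRST(B)={a,b}

FOLLOW iteration:
FOLLOW(S) := {$}
round 1:
  A→A b: FOLLOW(A) ⊇ FIRST(b) = {b}; new: +{b}
  S→B: FOLLOW(B) ⊇ FOLLOW(S) ⊇ {$}; new: +{$}
  S→S c: FOLLOW(S) ⊇ FIRST(c) = {c}; new: +{c}
  S→c A: FOLLOW(A) ⊇ FOLLOW(S) ⊇ {$,c}; new: +{$,c}
  FOLLOW[S]={$,c}  FOLLOW[A]={$,b,c}  FOLLOW[B]={$}
round 2:
  S→B: FOLLOW(B) ⊇ FOLLOW(S) ⊇ {$,c}; new: +{c}
  FOLLOW[S]={$,c}  FOLLOW[A]={$,b,c}  FOLLOW[B]={$,c}
round 3: (no change)
  FOLLOW[S]={$,c}  FOLLOW[A]={$,b,c}  FOLLOW[B]={$,c}

FOLLOW(S) = ["$", "c"]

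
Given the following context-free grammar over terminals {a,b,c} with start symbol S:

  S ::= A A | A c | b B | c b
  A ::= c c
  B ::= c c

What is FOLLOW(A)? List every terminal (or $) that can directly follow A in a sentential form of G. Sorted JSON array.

FIRST sets, iterate to fixpoint:
round 1:
  A via A→c c: +{c}
  B via B→c c: +{c}
  S via S→A A: +{c}
  S via S→b B: +{b}
  FIRST[S]={b,c}  FIRST[A]={c}  FIRST[B]={c}
round 2: (no change)
  FIRST[S]={b,c}  FIRST[A]={c}  FIRST[B]={c}

FOLLOW iteration:
FOLLOW(S) := {$}
pass 1:
  S→A A: FOLLOW(A) ⊇ FIRST(A) = {c}; new: +{c}
  S→A A: FOLLOW(A) ⊇ FOLLOW(S) ⊇ {$}; new: +{$}
  S→b B: FOLLOW(B) ⊇ FOLLOW(S) ⊇ {$}; new: +{$}
  FOLLOW[S]={$}  FOLLOW[A]={$,c}  FOLLOW[B]={$}
pass 2: (no change)
  FOLLOW[S]={$}  FOLLOW[A]={$,c}  FOLLOW[B]={$}

FOLLOW(A) = ["$", "c"]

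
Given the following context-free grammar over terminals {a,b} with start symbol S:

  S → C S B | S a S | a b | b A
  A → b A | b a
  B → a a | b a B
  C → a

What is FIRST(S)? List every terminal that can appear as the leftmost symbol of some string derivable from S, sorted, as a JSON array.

Compute FIRST by fixpoint:
pass 1:
  A via A→b A: +{b}
  B via B→a a: +{a}
  B via B→b a B: +{b}
  C via C→a: +{a}
  S via S→C S B: +{a}
  S via S→b A: +{b}
  FIRST[S]={a,b}  FIRST[A]={b}  FIRST[B]={a,b}  FIRST[C]={a}
pass 2: done
  FIRST[S]={a,b}  FIRST[A]={b}  FIRST[B]={a,b}  FIRST[C]={a}

FIRST(S) = ["a", "b"]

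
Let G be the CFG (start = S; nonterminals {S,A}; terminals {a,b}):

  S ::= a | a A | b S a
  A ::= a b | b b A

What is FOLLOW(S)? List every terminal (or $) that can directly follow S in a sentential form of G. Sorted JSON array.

Compute FIRST by fixpoint:
pass 1:
  A via A→a b: +{a}
  A via A→b b A: +{b}
  S via S→a: +{a}
  S via S→b S a: +{b}
  FIRST[S]={a,b}  FIRST[A]={a,b}
pass 2: — fixpoint
  FIRST[S]={a,b}  FIRST[A]={a,b}

FOLLOW sets:
FOLLOW(S) := {$}
[1]
  S→a A: FOLLOW(A) ⊇ FOLLOW(S) ⊇ {$}; new: +{$}
  S→b S a: FOLLOW(S) ⊇ FIRST(a) = {a}; new: +{a}
  FOLLOW(S)={$,a}  FOLLOW(A)={$}
[2]
  S→a A: FOLLOW(A) ⊇ FOLLOW(S) ⊇ {$,a}; new: +{a}
  FOLLOW(S)={$,a}  FOLLOW(A)={$,a}
[3] (no change)
  FOLLOW(S)={$,a}  FOLLOW(A)={$,a}

FOLLOW(S) = ["$", "a"]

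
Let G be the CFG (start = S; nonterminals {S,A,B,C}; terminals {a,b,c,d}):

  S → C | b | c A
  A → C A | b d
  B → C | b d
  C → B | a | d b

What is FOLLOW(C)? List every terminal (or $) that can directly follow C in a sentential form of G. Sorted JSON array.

Compute FIRST by fixpoint:
round 1:
  A via A→b d: +{b}
  B via B→b d: +{b}
  C via C→B: +{b}
  C via C→a: +{a}
  C via C→d b: +{d}
  S via S→C: +{a,b,d}
  S via S→c A: +{c}
  S: {a,b,c,d}  A: {b}  B: {b}  C: {a,b,d}
round 2:
  A via A→C A: +{a,d}
  B via B→C: +{a,d}
  S: {a,b,c,d}  A: {a,b,d}  B: {a,b,d}  C: {a,b,d}
round 3: (no change)
  S: {a,b,c,d}  A: {a,b,d}  B: {a,b,d}  C: {a,b,d}

Compute FOLLOW by fixpoint:
seed FOLLOW(S) with $
pass 1:
  A→C A: FOLLOW(C) ⊇ FIRST(A) = {a,b,d}; new: +{a,b,d}
  C→B: FOLLOW(B) ⊇ FOLLOW(C) ⊇ {a,b,d}; new: +{a,b,d}
  S→C: FOLLOW(C) ⊇ FOLLOW(S) ⊇ {$}; new: +{$}
  S→c A: FOLLOW(A) ⊇ FOLLOW(S) ⊇ {$}; new: +{$}
  S: {$}  A: {$}  B: {a,b,d}  C: {$,a,b,d}
pass 2:
  C→B: FOLLOW(B) ⊇ FOLLOW(C) ⊇ {$,a,b,d}; new: +{$}
  S: {$}  A: {$}  B: {$,a,b,d}  C: {$,a,b,d}
pass 3: — fixpoint
  S: {$}  A: {$}  B: {$,a,b,d}  C: {$,a,b,d}

FOLLOW(C) = ["$", "a", "b", "d"]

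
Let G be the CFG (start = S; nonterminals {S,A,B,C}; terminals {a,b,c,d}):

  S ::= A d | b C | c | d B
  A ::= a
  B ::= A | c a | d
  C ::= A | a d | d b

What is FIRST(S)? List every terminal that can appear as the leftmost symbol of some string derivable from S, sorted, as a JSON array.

FIRST sets, iterate to fixpoint:
[1]
  A via A→a: +{a}
  B via B→A: +{a}
  B via B→c a: +{c}
  B via B→d: +{d}
  C via C→A: +{a}
  C via C→d b: +{d}
  S via S→A d: +{a}
  S via S→b C: +{b}
  S via S→c: +{c}
  S via S→d B: +{d}
  FIRST[S]={a,b,c,d}  FIRST[A]={a}  FIRST[B]={a,c,d}  FIRST[C]={a,d}
[2] (no change)
  FIRST[S]={a,b,c,d}  FIRST[A]={a}  FIRST[B]={a,c,d}  FIRST[C]={a,d}

FIRST(S) = ["a", "b", "c", "d"]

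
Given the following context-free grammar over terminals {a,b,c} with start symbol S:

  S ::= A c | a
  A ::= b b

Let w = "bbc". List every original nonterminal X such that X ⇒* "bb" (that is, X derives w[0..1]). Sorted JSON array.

CNF form of G:
  S -> A T1 | a
  A -> T0 T0
  T0 -> b
  T1 -> c

Fill CYK table bottom-up (cells [i..j] with 0 ≤ i ≤ j ≤ 1 only):
  [0..0]={T0}  "b"  orig:{}
  [1..1]={T0}  "b"  orig:{}
  [0..1]={A}  "bb"

Original NTs in T[0,1] deriving "bb": ["A"]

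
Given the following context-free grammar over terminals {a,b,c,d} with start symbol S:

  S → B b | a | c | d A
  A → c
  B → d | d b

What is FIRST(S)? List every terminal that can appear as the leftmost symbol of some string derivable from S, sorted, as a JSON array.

FIRST iteration:
round 1:
  A via A→c: +{c}
  B via B→d: +{d}
  S via S→B b: +{d}
  S via S→a: +{a}
  S via S→c: +{c}
  FIRST(S)={a,c,d}  FIRST(A)={c}  FIRST(B)={d}
round 2: (stable)
  FIRST(S)={a,c,d}  FIRST(A)={c}  FIRST(B)={d}

FIRST(S) = ["a", "c", "d"]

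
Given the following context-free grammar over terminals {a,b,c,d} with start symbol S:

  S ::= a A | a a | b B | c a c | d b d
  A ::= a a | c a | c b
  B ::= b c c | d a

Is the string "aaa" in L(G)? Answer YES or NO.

Convert to CNF:
  S -> T0 A | T0 T0 | T1 X5 | T2 B | T3 X6
  A -> T0 T0 | T1 T0 | T1 T2
  B -> T2 X4 | T3 T0
  T0 -> a
  T1 -> c
  T2 -> b
  T3 -> d
  X4 -> T1 T1
  X5 -> T0 T1
  X6 -> T2 T3

Fill CYK table bottom-up:
  [0..0]={T0}  "a"  orig:{}
  [1..1]={T0}  "a"  orig:{}
  [2..2]={T0}  "a"  orig:{}
  [0..1]={A,S}  "aa"
  [1..2]={A,S}  "aa"
  [0..2]={S}  "aaa"

S ∈ T[0,2] ⇒ YES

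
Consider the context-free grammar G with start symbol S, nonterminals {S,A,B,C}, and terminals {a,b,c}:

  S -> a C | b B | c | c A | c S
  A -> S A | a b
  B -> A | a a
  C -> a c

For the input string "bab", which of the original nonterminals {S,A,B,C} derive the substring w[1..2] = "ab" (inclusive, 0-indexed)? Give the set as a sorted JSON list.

Convert to CNF:
  S -> T0 C | T1 B | T2 A | T2 S | c
  A -> S A | T0 T1
  B -> S A | T0 T0 | T0 T1
  C -> T0 T2
  T0 -> a
  T1 -> b
  T2 -> c

CYK table (by increasing span) — only the sub-triangle for w[1..2]:
  cell(1,1) a: {T0}  orig:{}
  cell(2,2) b: {T1}  orig:{}
  cell(1,2) ab: {A,B}

Original NTs in T[1,2] deriving "ab": ["A", "B"]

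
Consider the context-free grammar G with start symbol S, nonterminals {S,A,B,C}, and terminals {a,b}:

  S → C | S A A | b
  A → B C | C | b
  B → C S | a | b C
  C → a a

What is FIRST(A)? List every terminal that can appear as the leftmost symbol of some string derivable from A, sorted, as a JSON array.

FIRST iteration:
[1]
  A via A→b: +{b}
  B via B→a: +{a}
  B via B→b C: +{b}
  C via C→a a: +{a}
  S via S→C: +{a}
  S via S→b: +{b}
  FIRST[S]={a,b}  FIRST[A]={b}  FIRST[B]={a,b}  FIRST[C]={a}
[2]
  A via A→B C: +{a}
  FIRST[S]={a,b}  FIRST[A]={a,b}  FIRST[B]={a,b}  FIRST[C]={a}
[3] — fixpoint
  FIRST[S]={a,b}  FIRST[A]={a,b}  FIRST[B]={a,b}  FIRST[C]={a}

FIRST(A) = ["a", "b"]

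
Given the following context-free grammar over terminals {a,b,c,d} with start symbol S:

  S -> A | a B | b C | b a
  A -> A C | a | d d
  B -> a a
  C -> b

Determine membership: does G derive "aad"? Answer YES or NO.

CNF form of G:
  S -> A C | T0 T0 | T1 B | T2 C | T2 T1 | a
  A -> A C | T0 T0 | a
  B -> T1 T1
  C -> b
  T0 -> d
  T1 -> a
  T2 -> b

CYK fill:
  T[0,0] 'a' = {A,S,T1}  orig:{A,S}
  T[1,1] 'a' = {A,S,T1}  orig:{A,S}
  T[2,2] 'd' = {T0}  orig:{}
  T[0,1] 'aa' = {B}
  T[1,2] 'ad' = ∅
  T[0,2] 'aad' = ∅

S ∉ T[0,2] ⇒ NO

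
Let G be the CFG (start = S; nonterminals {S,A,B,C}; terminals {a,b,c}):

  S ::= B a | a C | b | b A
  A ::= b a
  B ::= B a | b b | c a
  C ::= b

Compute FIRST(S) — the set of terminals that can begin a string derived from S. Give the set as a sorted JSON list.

FIRST iteration:
pass 1:
  A via A→b a: +{b}
  B via B→b b: +{b}
  B via B→c a: +{c}
  C via C→b: +{b}
  S via S→B a: +{b,c}
  S via S→a C: +{a}
  FIRST(S)={a,b,c}  FIRST(A)={b}  FIRST(B)={b,c}  FIRST(C)={b}
pass 2: (no change)
  FIRST(S)={a,b,c}  FIRST(A)={b}  FIRST(B)={b,c}  FIRST(C)={b}

FIRST(S) = ["a", "b", "c"]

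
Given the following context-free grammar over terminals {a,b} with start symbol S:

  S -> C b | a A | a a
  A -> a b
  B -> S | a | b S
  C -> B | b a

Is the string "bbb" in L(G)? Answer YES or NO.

CNF form of G:
  S -> C T1 | T0 A | T0 T0
  A -> T0 T1
  B -> C T1 | T0 A | T0 T0 | T1 S | a
  C -> C T1 | T0 A | T0 T0 | T1 S | T1 T0 | a
  T0 -> a
  T1 -> b

Fill CYK table bottom-up:
  cell(0,0) b: {T1}  orig:{}
  cell(1,1) b: {T1}  orig:{}
  cell(2,2) b: {T1}  orig:{}
  cell(0,1) bb: ∅
  cell(1,2) bb: ∅
  cell(0,2) bbb: ∅

S ∉ T[0,2] ⇒ NO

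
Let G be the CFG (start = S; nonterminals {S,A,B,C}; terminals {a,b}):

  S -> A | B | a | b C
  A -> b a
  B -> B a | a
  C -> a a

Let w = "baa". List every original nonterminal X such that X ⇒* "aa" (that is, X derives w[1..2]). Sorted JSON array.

CNF form of G:
  S -> B T1 | T0 C | T0 T1 | a
  A -> T0 T1
  B -> B T1 | a
  C -> T1 T1
  T0 -> b
  T1 -> a

CYK table (by increasing span) — only the sub-triangle for w[1..2]:
  T[1,1] 'a' = {B,S,T1}  orig:{B,S}
  T[2,2] 'a' = {B,S,T1}  orig:{B,S}
  T[1,2] 'aa' = {B,C,S}

Original NTs in T[1,2] deriving "aa": ["B", "C", "S"]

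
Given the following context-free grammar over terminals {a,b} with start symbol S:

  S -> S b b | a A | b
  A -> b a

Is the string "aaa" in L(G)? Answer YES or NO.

CNF form of G:
  S -> S X2 | T1 A | b
  A -> T0 T1
  T0 -> b
  T1 -> a
  X2 -> T0 T0

Fill CYK table bottom-up:
  cell(0,0) a: {T1}  orig:{}
  cell(1,1) a: {T1}  orig:{}
  cell(2,2) a: {T1}  orig:{}
  cell(0,1) aa: ∅
  cell(1,2) aa: ∅
  cell(0,2) aaa: ∅

S ∉ T[0,2] ⇒ NO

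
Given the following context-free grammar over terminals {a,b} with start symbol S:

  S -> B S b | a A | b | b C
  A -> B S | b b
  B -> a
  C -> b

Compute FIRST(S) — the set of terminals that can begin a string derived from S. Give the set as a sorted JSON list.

FIRST iteration:
[1]
  A via A→b b: +{b}
  B via B→a: +{a}
  C via C→b: +{b}
  S via S→B S b: +{a}
  S via S→b: +{b}
  FIRST[S]={a,b}  FIRST[A]={b}  FIRST[B]={a}  FIRST[C]={b}
[2]
  A via A→B S: +{a}
  FIRST[S]={a,b}  FIRST[A]={a,b}  FIRST[B]={a}  FIRST[C]={b}
[3] (stable)
  FIRST[S]={a,b}  FIRST[A]={a,b}  FIRST[B]={a}  FIRST[C]={b}

FIRST(S) = ["a", "b"]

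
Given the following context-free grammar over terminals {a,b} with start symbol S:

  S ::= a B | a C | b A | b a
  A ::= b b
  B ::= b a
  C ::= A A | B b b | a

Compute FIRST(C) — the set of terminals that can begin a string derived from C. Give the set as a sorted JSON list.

FIRST sets, iterate to fixpoint:
iter 1:
  A via A→b b: +{b}
  B via B→b a: +{b}
  C via C→A A: +{b}
  C via C→a: +{a}
  S via S→a B: +{a}
  S via S→b A: +{b}
  FIRST[S]={a,b}  FIRST[A]={b}  FIRST[B]={b}  FIRST[C]={a,b}
iter 2: (no change)
  FIRST[S]={a,b}  FIRST[A]={b}  FIRST[B]={b}  FIRST[C]={a,b}

FIRST(C) = ["a", "b"]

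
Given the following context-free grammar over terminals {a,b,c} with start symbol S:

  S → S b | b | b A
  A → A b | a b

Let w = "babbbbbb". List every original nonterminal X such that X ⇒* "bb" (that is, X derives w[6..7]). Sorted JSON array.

Convert to CNF:
  S -> S T0 | T0 A | b
  A -> A T0 | T1 T0
  T0 -> b
  T1 -> a

Fill CYK table bottom-up, restricted to cells inside w[6..7]:
  [6..6]={S,T0}  "b"  orig:{S}
  [7..7]={S,T0}  "b"  orig:{S}
  [6..7]={S}  "bb"

Original NTs in T[6,7] deriving "bb": ["S"]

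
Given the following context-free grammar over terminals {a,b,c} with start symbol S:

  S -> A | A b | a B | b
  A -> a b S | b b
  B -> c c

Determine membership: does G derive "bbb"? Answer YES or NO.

CNF form of G:
  S -> A T1 | T0 B | T0 X4 | T1 T1 | b
  A -> T0 X3 | T1 T1
  B -> T2 T2
  T0 -> a
  T1 -> b
  T2 -> c
  X3 -> T1 S
  X4 -> T1 S

CYK table (by increasing span):
  cell(0,0) b: {S,T1}  orig:{S}
  cell(1,1) b: {S,T1}  orig:{S}
  cell(2,2) b: {S,T1}  orig:{S}
  cell(0,1) bb: {A,S,X3,X4}  orig:{A,S}
  cell(1,2) bb: {A,S,X3,X4}  orig:{A,S}
  cell(0,2) bbb: {S,X3,X4}  orig:{S}

S ∈ T[0,2] ⇒ YES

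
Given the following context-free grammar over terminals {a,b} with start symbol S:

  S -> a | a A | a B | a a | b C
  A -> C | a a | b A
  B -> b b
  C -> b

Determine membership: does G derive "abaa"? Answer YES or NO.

Convert to CNF:
  S -> T0 A | T0 B | T0 T0 | T1 C | a
  A -> T0 T0 | T1 A | b
  B -> T1 T1
  C -> b
  T0 -> a
  T1 -> b

Fill CYK table bottom-up:
  cell(0,0) a: {S,T0}  orig:{S}
  cell(1,1) b: {A,C,T1}  orig:{A,C}
  cell(2,2) a: {S,T0}  orig:{S}
  cell(3,3) a: {S,T0}  orig:{S}
  cell(0,1) ab: {S}
  cell(1,2) ba: ∅
  cell(2,3) aa: {A,S}
  cell(0,2) aba: ∅
  cell(1,3) baa: {A}
  cell(0,3) abaa: {S}

S ∈ T[0,3] ⇒ YES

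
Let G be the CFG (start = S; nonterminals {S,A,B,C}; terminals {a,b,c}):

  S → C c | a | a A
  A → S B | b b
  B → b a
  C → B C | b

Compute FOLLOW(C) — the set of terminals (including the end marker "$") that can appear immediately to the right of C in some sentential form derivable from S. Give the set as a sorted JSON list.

FIRST sets, iterate to fixpoint:
pass 1:
  A via A→b b: +{b}
  B via B→b a: +{b}
  C via C→B C: +{b}
  S via S→C c: +{b}
  S via S→a: +{a}
  FIRST(S)={a,b}  FIRST(A)={b}  FIRST(B)={b}  FIRST(C)={b}
pass 2:
  A via A→S B: +{a}
  FIRST(S)={a,b}  FIRST(A)={a,b}  FIRST(B)={b}  FIRST(C)={b}
pass 3: (stable)
  FIRST(S)={a,b}  FIRST(A)={a,b}  FIRST(B)={b}  FIRST(C)={b}

Compute FOLLOW by fixpoint:
seed FOLLOW(S) with $
pass 1:
  A→S B: FOLLOW(S) ⊇ FIRST(B) = {b}; new: +{b}
  C→B C: FOLLOW(B) ⊇ FIRST(C) = {b}; new: +{b}
  S→C c: FOLLOW(C) ⊇ FIRST(c) = {c}; new: +{c}
  S→a A: FOLLOW(A) ⊇ FOLLOW(S) ⊇ {$,b}; new: +{$,b}
  FOLLOW[S]={$,b}  FOLLOW[A]={$,b}  FOLLOW[B]={b}  FOLLOW[C]={c}
pass 2:
  A→S B: FOLLOW(B) ⊇ FOLLOW(A) ⊇ {$,b}; new: +{$}
  FOLLOW[S]={$,b}  FOLLOW[A]={$,b}  FOLLOW[B]={$,b}  FOLLOW[C]={c}
pass 3: (stable)
  FOLLOW[S]={$,b}  FOLLOW[A]={$,b}  FOLLOW[B]={$,b}  FOLLOW[C]={c}

FOLLOW(C) = ["c"]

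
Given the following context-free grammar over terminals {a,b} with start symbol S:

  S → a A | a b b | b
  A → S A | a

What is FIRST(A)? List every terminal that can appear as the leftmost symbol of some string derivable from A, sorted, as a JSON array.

FIRST iteration:
pass 1:
  A via A→a: +{a}
  S via S→a A: +{a}
  S via S→b: +{b}
  FIRST(S)={a,b}  FIRST(A)={a}
pass 2:
  A via A→S A: +{b}
  FIRST(S)={a,b}  FIRST(A)={a,b}
pass 3: (stable)
  FIRST(S)={a,b}  FIRST(A)={a,b}

FIRST(A) = ["a", "b"]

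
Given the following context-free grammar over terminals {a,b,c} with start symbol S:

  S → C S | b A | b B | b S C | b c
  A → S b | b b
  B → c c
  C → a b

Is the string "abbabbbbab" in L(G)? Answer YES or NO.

Convert to CNF:
  S -> C S | T0 A | T0 B | T0 T1 | T0 X3
  A -> S T0 | T0 T0
  B -> T1 T1
  C -> T2 T0
  T0 -> b
  T1 -> c
  T2 -> a
  X3 -> S C

CYK table (by increasing span):
  cell(0,0) a: {T2}  orig:{}
  cell(1,1) b: {T0}  orig:{}
  cell(2,2) b: {T0}  orig:{}
  cell(3,3) a: {T2}  orig:{}
  cell(4,4) b: {T0}  orig:{}
  cell(5,5) b: {T0}  orig:{}
  cell(6,6) b: {T0}  orig:{}
  cell(7,7) b: {T0}  orig:{}
  cell(8,8) a: {T2}  orig:{}
  cell(9,9) b: {T0}  orig:{}
  cell(0,1) ab: {C}
  cell(1,2) bb: {A}
  cell(2,3) ba: ∅
  cell(3,4) ab: {C}
  cell(4,5) bb: {A}
  cell(5,6) bb: {A}
  cell(6,7) bb: {A}
  cell(7,8) ba: ∅
  cell(8,9) ab: {C}
  cell(0,2) abb: ∅
  cell(1,3) bba: ∅
  cell(2,4) bab: ∅
  cell(3,5) abb: ∅
  cell(4,6) bbb: {S}
  cell(5,7) bbb: {S}
  cell(6,8) bba: ∅
  cell(7,9) bab: ∅
  cell(0,3) abba: ∅
  cell(1,4) bbab: ∅
  cell(2,5) babb: ∅
  cell(3,6) abbb: ∅
  cell(4,7) bbbb: {A}
  cell(5,8) bbba: ∅
  cell(6,9) bbab: ∅
  cell(0,4) abbab: ∅
  cell(1,5) bbabb: ∅
  cell(2,6) babbb: ∅
  cell(3,7) abbbb: {S}
  cell(4,8) bbbba: ∅
  cell(5,9) bbbab: {X3}  orig:{}
  cell(0,5) abbabb: ∅
  cell(1,6) bbabbb: ∅
  cell(2,7) babbbb: ∅
  cell(3,8) abbbba: ∅
  cell(4,9) bbbbab: {S}
  cell(0,6) abbabbb: ∅
  cell(1,7) bbabbbb: ∅
  cell(2,8) babbbba: ∅
  cell(3,9) abbbbab: {X3}  orig:{}
  cell(0,7) abbabbbb: ∅
  cell(1,8) bbabbbba: ∅
  cell(2,9) babbbbab: {S}
  cell(0,8) abbabbbba: ∅
  cell(1,9) bbabbbbab: ∅
  cell(0,9) abbabbbbab: {S}

S ∈ T[0,9] ⇒ YES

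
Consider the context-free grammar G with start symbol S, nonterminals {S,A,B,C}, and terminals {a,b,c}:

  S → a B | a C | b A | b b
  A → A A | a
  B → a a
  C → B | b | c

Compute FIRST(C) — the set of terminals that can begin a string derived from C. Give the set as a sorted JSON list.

FIRST iteration:
iter 1:
  A via A→a: +{a}
  B via B→a a: +{a}
  C via C→B: +{a}
  C via C→b: +{b}
  C via C→c: +{c}
  S via S→a B: +{a}
  S via S→b A: +{b}
  FIRST(S)={a,b}  FIRST(A)={a}  FIRST(B)={a}  FIRST(C)={a,b,c}
iter 2: done
  FIRST(S)={a,b}  FIRST(A)={a}  FIRST(B)={a}  FIRST(C)={a,b,c}

FIRST(C) = ["a", "b", "c"]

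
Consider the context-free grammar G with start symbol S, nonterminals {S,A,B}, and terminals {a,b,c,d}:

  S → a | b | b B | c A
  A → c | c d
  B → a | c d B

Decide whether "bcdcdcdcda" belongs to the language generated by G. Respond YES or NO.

Convert to CNF:
  S -> T0 A | T2 B | a | b
  A -> T0 T1 | c
  B -> T0 X3 | a
  T0 -> c
  T1 -> d
  T2 -> b
  X3 -> T1 B

CYK table (by increasing span):
  cell(0,0) b: {S,T2}  orig:{S}
  cell(1,1) c: {A,T0}  orig:{A}
  cell(2,2) d: {T1}  orig:{}
  cell(3,3) c: {A,T0}  orig:{A}
  cell(4,4) d: {T1}  orig:{}
  cell(5,5) c: {A,T0}  orig:{A}
  cell(6,6) d: {T1}  orig:{}
  cell(7,7) c: {A,T0}  orig:{A}
  cell(8,8) d: {T1}  orig:{}
  cell(9,9) a: {B,S}
  cell(0,1) bc: ∅
  cell(1,2) cd: {A}
  cell(2,3) dc: ∅
  cell(3,4) cd: {A}
  cell(4,5) dc: ∅
  cell(5,6) cd: {A}
  cell(6,7) dc: ∅
  cell(7,8) cd: {A}
  cell(8,9) da: {X3}  orig:{}
  cell(0,2) bcd: ∅
  cell(1,3) cdc: ∅
  cell(2,4) dcd: ∅
  cell(3,5) cdc: ∅
  cell(4,6) dcd: ∅
  cell(5,7) cdc: ∅
  cell(6,8) dcd: ∅
  cell(7,9) cda: {B}
  cell(0,3) bcdc: ∅
  cell(1,4) cdcd: ∅
  cell(2,5) dcdc: ∅
  cell(3,6) cdcd: ∅
  cell(4,7) dcdc: ∅
  cell(5,8) cdcd: ∅
  cell(6,9) dcda: {X3}  orig:{}
  cell(0,4) bcdcd: ∅
  cell(1,5) cdcdc: ∅
  cell(2,6) dcdcd: ∅
  cell(3,7) cdcdc: ∅
  cell(4,8) dcdcd: ∅
  cell(5,9) cdcda: {B}
  cell(0,5) bcdcdc: ∅
  cell(1,6) cdcdcd: ∅
  cell(2,7) dcdcdc: ∅
  cell(3,8) cdcdcd: ∅
  cell(4,9) dcdcda: {X3}  orig:{}
  cell(0,6) bcdcdcd: ∅
  cell(1,7) cdcdcdc: ∅
  cell(2,8) dcdcdcd: ∅
  cell(3,9) cdcdcda: {B}
  cell(0,7) bcdcdcdc: ∅
  cell(1,8) cdcdcdcd: ∅
  cell(2,9) dcdcdcda: {X3}  orig:{}
  cell(0,8) bcdcdcdcd: ∅
  cell(1,9) cdcdcdcda: {B}
  cell(0,9) bcdcdcdcda: {S}

S ∈ T[0,9] ⇒ YES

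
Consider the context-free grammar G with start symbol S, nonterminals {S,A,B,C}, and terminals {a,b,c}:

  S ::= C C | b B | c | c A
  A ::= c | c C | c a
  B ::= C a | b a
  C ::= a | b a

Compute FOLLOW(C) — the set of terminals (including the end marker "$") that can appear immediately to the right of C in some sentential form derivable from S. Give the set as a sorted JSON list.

FIRST iteration:
iter 1:
  A via A→c: +{c}
  B via B→b a: +{b}
  C via C→a: +{a}
  C via C→b a: +{b}
  S via S→C C: +{a,b}
  S via S→c: +{c}
  FIRST(S)={a,b,c}  FIRST(A)={c}  FIRST(B)={b}  FIRST(C)={a,b}
iter 2:
  B via B→C a: +{a}
  FIRST(S)={a,b,c}  FIRST(A)={c}  FIRST(B)={a,b}  FIRST(C)={a,b}
iter 3: done
  FIRST(S)={a,b,c}  FIRST(A)={c}  FIRST(B)={a,b}  FIRST(C)={a,b}

Compute FOLLOW by fixpoint:
seed FOLLOW(S) with $
iter 1:
  B→C a: FOLLOW(C) ⊇ FIRST(a) = {a}; new: +{a}
  S→C C: FOLLOW(C) ⊇ FIRST(C) = {a,b}; new: +{b}
  S→C C: FOLLOW(C) ⊇ FOLLOW(S) ⊇ {$}; new: +{$}
  S→b B: FOLLOW(B) ⊇ FOLLOW(S) ⊇ {$}; new: +{$}
  S→c A: FOLLOW(A) ⊇ FOLLOW(S) ⊇ {$}; new: +{$}
  FOLLOW(S)={$}  FOLLOW(A)={$}  FOLLOW(B)={$}  FOLLOW(C)={$,a,b}
iter 2: (stable)
  FOLLOW(S)={$}  FOLLOW(A)={$}  FOLLOW(B)={$}  FOLLOW(C)={$,a,b}

FOLLOW(C) = ["$", "a", "b"]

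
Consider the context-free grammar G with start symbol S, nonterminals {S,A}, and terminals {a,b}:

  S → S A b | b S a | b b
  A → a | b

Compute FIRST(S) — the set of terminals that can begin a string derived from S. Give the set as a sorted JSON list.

FIRST iteration:
round 1:
  A via A→a: +{a}
  A via A→b: +{b}
  S via S→b S a: +{b}
  S: {b}  A: {a,b}
round 2: — fixpoint
  S: {b}  A: {a,b}

FIRST(S) = ["b"]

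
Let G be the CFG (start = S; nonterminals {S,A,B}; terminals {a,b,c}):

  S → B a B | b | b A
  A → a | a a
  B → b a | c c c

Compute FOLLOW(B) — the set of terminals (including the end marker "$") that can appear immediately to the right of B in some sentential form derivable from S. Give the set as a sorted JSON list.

FIRST sets, iterate to fixpoint:
pass 1:
  A via A→a: +{a}
  B via B→b a: +{b}
  B via B→c c c: +{c}
  S via S→B a B: +{b,c}
  FIRST(S)={b,c}  FIRST(A)={a}  FIRST(B)={b,c}
pass 2: done
  FIRST(S)={b,c}  FIRST(A)={a}  FIRST(B)={b,c}

FOLLOW sets:
initialize: $ ∈ FOLLOW(S)
iter 1:
  S→B a B: FOLLOW(B) ⊇ FIRST(a) = {a}; new: +{a}
  S→B a B: FOLLOW(B) ⊇ FOLLOW(S) ⊇ {$}; new: +{$}
  S→b A: FOLLOW(A) ⊇ FOLLOW(S) ⊇ {$}; new: +{$}
  S: {$}  A: {$}  B: {$,a}
iter 2: (no change)
  S: {$}  A: {$}  B: {$,a}

FOLLOW(B) = ["$", "a"]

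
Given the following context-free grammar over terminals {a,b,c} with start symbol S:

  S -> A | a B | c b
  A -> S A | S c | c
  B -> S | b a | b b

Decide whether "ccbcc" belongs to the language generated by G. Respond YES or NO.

Convert to CNF:
  S -> S A | S T0 | T0 T2 | T1 B | c
  A -> S A | S T0 | c
  B -> S A | S T0 | T0 T2 | T1 B | T2 T1 | T2 T2 | c
  T0 -> c
  T1 -> a
  T2 -> b

CYK table (by increasing span):
  [0..0]={A,B,S,T0}  "c"  orig:{A,B,S}
  [1..1]={A,B,S,T0}  "c"  orig:{A,B,S}
  [2..2]={T2}  "b"  orig:{}
  [3..3]={A,B,S,T0}  "c"  orig:{A,B,S}
  [4..4]={A,B,S,T0}  "c"  orig:{A,B,S}
  [0..1]={A,B,S}  "cc"
  [1..2]={B,S}  "cb"
  [2..3]=∅  "bc"
  [3..4]={A,B,S}  "cc"
  [0..2]=∅  "ccb"
  [1..3]={A,B,S}  "cbc"
  [2..4]=∅  "bcc"
  [0..3]={A,B,S}  "ccbc"
  [1..4]={A,B,S}  "cbcc"
  [0..4]={A,B,S}  "ccbcc"

S ∈ T[0,4] ⇒ YES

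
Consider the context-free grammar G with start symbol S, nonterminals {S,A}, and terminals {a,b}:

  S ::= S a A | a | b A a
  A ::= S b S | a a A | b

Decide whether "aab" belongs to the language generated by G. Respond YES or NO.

CNF form of G:
  S -> S X4 | T0 X5 | a
  A -> S X2 | T1 X3 | b
  T0 -> b
  T1 -> a
  X2 -> T0 S
  X3 -> T1 A
  X4 -> T1 A
  X5 -> A T1

CYK fill:
  cell(0,0) a: {S,T1}  orig:{S}
  cell(1,1) a: {S,T1}  orig:{S}
  cell(2,2) b: {A,T0}  orig:{A}
  cell(0,1) aa: ∅
  cell(1,2) ab: {X3,X4}  orig:{}
  cell(0,2) aab: {A,S}

S ∈ T[0,2] ⇒ YES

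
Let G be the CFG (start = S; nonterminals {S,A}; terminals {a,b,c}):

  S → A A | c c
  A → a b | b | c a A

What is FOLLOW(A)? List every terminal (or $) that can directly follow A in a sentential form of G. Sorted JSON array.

FIRST iteration:
iter 1:
  A via A→a b: +{a}
  A via A→b: +{b}
  A via A→c a A: +{c}
  S via S→A A: +{a,b,c}
  S: {a,b,c}  A: {a,b,c}
iter 2: — fixpoint
  S: {a,b,c}  A: {a,b,c}

Compute FOLLOW by fixpoint:
seed FOLLOW(S) with $
iter 1:
  S→A A: FOLLOW(A) ⊇ FIRST(A) = {a,b,c}; new: +{a,b,c}
  S→A A: FOLLOW(A) ⊇ FOLLOW(S) ⊇ {$}; new: +{$}
  FOLLOW[S]={$}  FOLLOW[A]={$,a,b,c}
iter 2: (no change)
  FOLLOW[S]={$}  FOLLOW[A]={$,a,b,c}

FOLLOW(A) = ["$", "a", "b", "c"]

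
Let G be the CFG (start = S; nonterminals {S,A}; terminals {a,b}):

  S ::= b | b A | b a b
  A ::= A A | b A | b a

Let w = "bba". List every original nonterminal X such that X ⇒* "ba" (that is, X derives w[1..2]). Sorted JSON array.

Convert to CNF:
  S -> T0 A | T0 X2 | b
  A -> A A | T0 A | T0 T1
  T0 -> b
  T1 -> a
  X2 -> T1 T0

CYK fill (cells [i..j] with 1 ≤ i ≤ j ≤ 2 only):
  [1..1]={S,T0}  "b"  orig:{S}
  [2..2]={T1}  "a"  orig:{}
  [1..2]={A}  "ba"

Original NTs in T[1,2] deriving "ba": ["A"]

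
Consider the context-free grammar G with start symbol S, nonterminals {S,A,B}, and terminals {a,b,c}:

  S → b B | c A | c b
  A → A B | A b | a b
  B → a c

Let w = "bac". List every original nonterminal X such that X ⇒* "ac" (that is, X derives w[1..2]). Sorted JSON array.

CNF form of G:
  S -> T0 B | T2 A | T2 T0
  A -> A B | A T0 | T1 T0
  B -> T1 T2
  T0 -> b
  T1 -> a
  T2 -> c

CYK fill, restricted to cells inside w[1..2]:
  cell(1,1) a: {T1}  orig:{}
  cell(2,2) c: {T2}  orig:{}
  cell(1,2) ac: {B}

Original NTs in T[1,2] deriving "ac": ["B"]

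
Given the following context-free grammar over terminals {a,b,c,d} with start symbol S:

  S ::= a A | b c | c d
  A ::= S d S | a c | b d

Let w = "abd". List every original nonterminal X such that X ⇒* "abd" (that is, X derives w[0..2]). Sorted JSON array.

Convert to CNF:
  S -> T1 A | T2 T0 | T3 T2
  A -> S X4 | T1 T2 | T3 T0
  T0 -> d
  T1 -> a
  T2 -> c
  T3 -> b
  X4 -> T0 S

CYK fill — only the sub-triangle for w[0..2]:
  T[0,0] 'a' = {T1}  orig:{}
  T[1,1] 'b' = {T3}  orig:{}
  T[2,2] 'd' = {T0}  orig:{}
  T[0,1] 'ab' = ∅
  T[1,2] 'bd' = {A}
  T[0,2] 'abd' = {S}

Original NTs in T[0,2] deriving "abd": ["S"]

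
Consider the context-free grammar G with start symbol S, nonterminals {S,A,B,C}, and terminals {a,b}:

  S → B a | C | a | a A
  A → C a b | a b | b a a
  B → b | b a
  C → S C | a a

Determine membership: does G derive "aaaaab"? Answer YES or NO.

CNF form of G:
  S -> B T0 | S C | T0 A | T0 T0 | a
  A -> C X2 | T0 T1 | T1 X3
  B -> T1 T0 | b
  C -> S C | T0 T0
  T0 -> a
  T1 -> b
  X2 -> T0 T1
  X3 -> T0 T0

CYK fill:
  cell(0,0) a: {S,T0}  orig:{S}
  cell(1,1) a: {S,T0}  orig:{S}
  cell(2,2) a: {S,T0}  orig:{S}
  cell(3,3) a: {S,T0}  orig:{S}
  cell(4,4) a: {S,T0}  orig:{S}
  cell(5,5) b: {B,T1}  orig:{B}
  cell(0,1) aa: {C,S,X3}  orig:{C,S}
  cell(1,2) aa: {C,S,X3}  orig:{C,S}
  cell(2,3) aa: {C,S,X3}  orig:{C,S}
  cell(3,4) aa: {C,S,X3}  orig:{C,S}
  cell(4,5) ab: {A,X2}  orig:{A}
  cell(0,2) aaa: {C,S}
  cell(1,3) aaa: {C,S}
  cell(2,4) aaa: {C,S}
  cell(3,5) aab: {S}
  cell(0,3) aaaa: {C,S}
  cell(1,4) aaaa: {C,S}
  cell(2,5) aaab: {A}
  cell(0,4) aaaaa: {C,S}
  cell(1,5) aaaab: {A,S}
  cell(0,5) aaaaab: {A,S}

S ∈ T[0,5] ⇒ YES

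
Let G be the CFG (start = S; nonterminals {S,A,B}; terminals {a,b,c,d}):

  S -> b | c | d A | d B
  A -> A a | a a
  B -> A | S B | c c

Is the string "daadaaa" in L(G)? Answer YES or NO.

CNF form of G:
  S -> T2 A | T2 B | b | c
  A -> A T0 | T0 T0
  B -> A T0 | S B | T0 T0 | T1 T1
  T0 -> a
  T1 -> c
  T2 -> d

CYK fill:
  T[0,0] 'd' = {T2}  orig:{}
  T[1,1] 'a' = {T0}  orig:{}
  T[2,2] 'a' = {T0}  orig:{}
  T[3,3] 'd' = {T2}  orig:{}
  T[4,4] 'a' = {T0}  orig:{}
  T[5,5] 'a' = {T0}  orig:{}
  T[6,6] 'a' = {T0}  orig:{}
  T[0,1] 'da' = ∅
  T[1,2] 'aa' = {A,B}
  T[2,3] 'ad' = ∅
  T[3,4] 'da' = ∅
  T[4,5] 'aa' = {A,B}
  T[5,6] 'aa' = {A,B}
  T[0,2] 'daa' = {S}
  T[1,3] 'aad' = ∅
  T[2,4] 'ada' = ∅
  T[3,5] 'daa' = {S}
  T[4,6] 'aaa' = {A,B}
  T[0,3] 'daad' = ∅
  T[1,4] 'aada' = ∅
  T[2,5] 'adaa' = ∅
  T[3,6] 'daaa' = {S}
  T[0,4] 'daada' = ∅
  T[1,5] 'aadaa' = ∅
  T[2,6] 'adaaa' = ∅
  T[0,5] 'daadaa' = ∅
  T[1,6] 'aadaaa' = ∅
  T[0,6] 'daadaaa' = ∅

S ∉ T[0,6] ⇒ NO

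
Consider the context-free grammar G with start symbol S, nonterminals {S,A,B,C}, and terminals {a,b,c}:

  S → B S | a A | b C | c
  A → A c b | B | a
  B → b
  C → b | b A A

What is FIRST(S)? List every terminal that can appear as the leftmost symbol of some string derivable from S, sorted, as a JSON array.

FIRST sets, iterate to fixpoint:
pass 1:
  A via A→a: +{a}
  B via B→b: +{b}
  C via C→b: +{b}
  S via S→B S: +{b}
  S via S→a A: +{a}
  S via S→c: +{c}
  FIRST(S)={a,b,c}  FIRST(A)={a}  FIRST(B)={b}  FIRST(C)={b}
pass 2:
  A via A→B: +{b}
  FIRST(S)={a,b,c}  FIRST(A)={a,b}  FIRST(B)={b}  FIRST(C)={b}
pass 3: — fixpoint
  FIRST(S)={a,b,c}  FIRST(A)={a,b}  FIRST(B)={b}  FIRST(C)={b}

FIRST(S) = ["a", "b", "c"]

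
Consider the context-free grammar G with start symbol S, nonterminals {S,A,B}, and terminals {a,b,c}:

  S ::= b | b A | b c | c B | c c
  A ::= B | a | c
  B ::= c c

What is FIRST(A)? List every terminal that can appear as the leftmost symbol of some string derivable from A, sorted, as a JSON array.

FIRST iteration:
pass 1:
  A via A→a: +{a}
  A via A→c: +{c}
  B via B→c c: +{c}
  S via S→b: +{b}
  S via S→c B: +{c}
  S: {b,c}  A: {a,c}  B: {c}
pass 2: (no change)
  S: {b,c}  A: {a,c}  B: {c}

FIRST(A) = ["a", "c"]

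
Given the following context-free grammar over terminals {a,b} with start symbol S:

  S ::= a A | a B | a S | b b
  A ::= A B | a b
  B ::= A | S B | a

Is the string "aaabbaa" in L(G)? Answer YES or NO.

Convert to CNF:
  S -> T0 A | T0 B | T0 S | T1 T1
  A -> A B | T0 T1
  B -> A B | S B | T0 T1 | a
  T0 -> a
  T1 -> b

CYK fill:
  T[0,0] 'a' = {B,T0}  orig:{B}
  T[1,1] 'a' = {B,T0}  orig:{B}
  T[2,2] 'a' = {B,T0}  orig:{B}
  T[3,3] 'b' = {T1}  orig:{}
  T[4,4] 'b' = {T1}  orig:{}
  T[5,5] 'a' = {B,T0}  orig:{B}
  T[6,6] 'a' = {B,T0}  orig:{B}
  T[0,1] 'aa' = {S}
  T[1,2] 'aa' = {S}
  T[2,3] 'ab' = {A,B}
  T[3,4] 'bb' = {S}
  T[4,5] 'ba' = ∅
  T[5,6] 'aa' = {S}
  T[0,2] 'aaa' = {B,S}
  T[1,3] 'aab' = {S}
  T[2,4] 'abb' = {S}
  T[3,5] 'bba' = {B}
  T[4,6] 'baa' = ∅
  T[0,3] 'aaab' = {B,S}
  T[1,4] 'aabb' = {S}
  T[2,5] 'abba' = {B,S}
  T[3,6] 'bbaa' = ∅
  T[0,4] 'aaabb' = {S}
  T[1,5] 'aabba' = {B,S}
  T[2,6] 'abbaa' = {B}
  T[0,5] 'aaabba' = {B,S}
  T[1,6] 'aabbaa' = {B,S}
  T[0,6] 'aaabbaa' = {B,S}

S ∈ T[0,6] ⇒ YES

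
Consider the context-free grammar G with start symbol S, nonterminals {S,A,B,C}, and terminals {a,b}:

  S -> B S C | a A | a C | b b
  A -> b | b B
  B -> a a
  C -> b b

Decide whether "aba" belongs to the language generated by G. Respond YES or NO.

Convert to CNF:
  S -> B X2 | T0 T0 | T1 A | T1 C
  A -> T0 B | b
  B -> T1 T1
  C -> T0 T0
  T0 -> b
  T1 -> a
  X2 -> S C

CYK table (by increasing span):
  cell(0,0) a: {T1}  orig:{}
  cell(1,1) b: {A,T0}  orig:{A}
  cell(2,2) a: {T1}  orig:{}
  cell(0,1) ab: {S}
  cell(1,2) ba: ∅
  cell(0,2) aba: ∅

S ∉ T[0,2] ⇒ NO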